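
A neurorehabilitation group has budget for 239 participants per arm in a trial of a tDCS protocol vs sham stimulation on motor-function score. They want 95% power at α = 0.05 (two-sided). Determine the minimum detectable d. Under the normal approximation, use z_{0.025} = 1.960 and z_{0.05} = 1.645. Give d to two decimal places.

For two independent groups of n = 239 each: d_min = (z_{α/2} + z_β)·√(2/n).
z-sum = 1.960 + 1.645 = 3.605.
d_min = 3.605 × √(2/239) = 3.605 × 0.0915 = 0.330.

d_min ≈ 0.33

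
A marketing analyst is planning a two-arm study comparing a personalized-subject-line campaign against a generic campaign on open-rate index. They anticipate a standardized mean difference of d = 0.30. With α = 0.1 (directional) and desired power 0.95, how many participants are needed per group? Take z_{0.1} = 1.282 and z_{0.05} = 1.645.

For two independent groups with equal n: n = 2·((z_{α} + z_β) / d)².
z_{α} + z_β = 1.282 + 1.645 = 2.927.
n = 2 × (2.927 / 0.30)² = 2 × 9.757² = 2 × 95.19 = 190.4.
Round up to the next whole participant.

n = 191 per group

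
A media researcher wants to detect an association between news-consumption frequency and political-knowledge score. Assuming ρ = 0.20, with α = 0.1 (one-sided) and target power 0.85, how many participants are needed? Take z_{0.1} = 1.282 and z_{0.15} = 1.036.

n = 134

Fisher's z: C = ½·ln((1+r)/(1−r)) = ½·ln(1.5000) = 0.2027.
n = ((z_{α} + z_β)/C)² + 3.
(1.282 + 1.036) / 0.2027 = 2.318 / 0.2027 = 11.436.
n = 11.436² + 3 = 130.77 + 3 = 133.8.
Round up.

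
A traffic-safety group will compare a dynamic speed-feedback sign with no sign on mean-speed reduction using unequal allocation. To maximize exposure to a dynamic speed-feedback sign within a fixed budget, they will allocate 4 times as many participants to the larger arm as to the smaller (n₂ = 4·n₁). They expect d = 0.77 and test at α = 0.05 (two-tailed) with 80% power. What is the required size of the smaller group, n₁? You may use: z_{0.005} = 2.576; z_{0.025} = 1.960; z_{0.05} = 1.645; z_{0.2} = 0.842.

With allocation ratio k = n₂/n₁ = 4, Var(x̄₁−x̄₂) = σ²(1/n₁ + 1/(k·n₁)) = σ²·(k+1)/(k·n₁).
So n₁ = (1 + 1/k)·((z_{α/2} + z_β)/d)² = 1.250 × (2.802/0.77)².
n₁ = 1.250 × 13.24 = 16.6.
Round up: n₁ = 17, giving n₂ = 4 × 17 = 68.

n₁ = 17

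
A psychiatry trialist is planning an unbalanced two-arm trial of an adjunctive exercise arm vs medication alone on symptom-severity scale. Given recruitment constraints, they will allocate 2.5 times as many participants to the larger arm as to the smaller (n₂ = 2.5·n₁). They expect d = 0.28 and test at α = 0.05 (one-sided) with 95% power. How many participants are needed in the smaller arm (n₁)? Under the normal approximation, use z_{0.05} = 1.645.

n₁ = 194

With allocation ratio k = n₂/n₁ = 2.5, Var(x̄₁−x̄₂) = σ²(1/n₁ + 1/(k·n₁)) = σ²·(k+1)/(k·n₁).
So n₁ = (1 + 1/k)·((z_{α} + z_β)/d)² = 1.400 × (3.290/0.28)².
n₁ = 1.400 × 138.06 = 193.3.
Round up: n₁ = 194, giving n₂ = 2.5 × 194 = 485.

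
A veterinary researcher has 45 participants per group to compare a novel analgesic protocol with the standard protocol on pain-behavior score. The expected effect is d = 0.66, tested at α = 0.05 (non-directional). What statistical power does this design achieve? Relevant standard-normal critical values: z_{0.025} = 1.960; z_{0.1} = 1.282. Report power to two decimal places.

For two equal groups, power = Φ(d·√(n/2) − z_{α/2}).
d·√(n/2) = 0.66 × √(45/2) = 0.66 × 4.743 = 3.131.
z_β = 3.131 − 1.960 = 1.171.
Power = Φ(1.171) = 0.879.

power ≈ 0.88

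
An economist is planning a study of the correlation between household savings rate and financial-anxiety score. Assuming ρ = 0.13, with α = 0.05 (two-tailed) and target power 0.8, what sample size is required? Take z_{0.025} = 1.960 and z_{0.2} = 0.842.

n = 463

Fisher's z: C = ½·ln((1+r)/(1−r)) = ½·ln(1.2989) = 0.1307.
n = ((z_{α/2} + z_β)/C)² + 3.
(1.960 + 0.842) / 0.1307 = 2.802 / 0.1307 = 21.438.
n = 21.438² + 3 = 459.61 + 3 = 462.6.
Round up.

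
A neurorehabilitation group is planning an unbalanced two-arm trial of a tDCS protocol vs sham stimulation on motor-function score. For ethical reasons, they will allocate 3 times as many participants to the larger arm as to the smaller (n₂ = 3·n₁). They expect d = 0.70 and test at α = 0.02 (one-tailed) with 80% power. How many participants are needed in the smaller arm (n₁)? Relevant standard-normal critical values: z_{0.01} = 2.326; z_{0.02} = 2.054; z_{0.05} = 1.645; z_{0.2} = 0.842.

With allocation ratio k = n₂/n₁ = 3, Var(x̄₁−x̄₂) = σ²(1/n₁ + 1/(k·n₁)) = σ²·(k+1)/(k·n₁).
So n₁ = (1 + 1/k)·((z_{α} + z_β)/d)² = 1.333 × (2.896/0.70)².
n₁ = 1.333 × 17.12 = 22.8.
Round up: n₁ = 23, giving n₂ = 3 × 23 = 69.

n₁ = 23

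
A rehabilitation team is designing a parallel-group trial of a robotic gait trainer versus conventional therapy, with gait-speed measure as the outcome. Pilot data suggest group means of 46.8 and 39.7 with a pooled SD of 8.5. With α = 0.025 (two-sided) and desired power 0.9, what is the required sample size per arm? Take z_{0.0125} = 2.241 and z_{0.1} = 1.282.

n = 36 per group

Cohen's d = |M₁ − M₂| / SD_pooled = |46.8 − 39.7| / 8.5 = 7.1 / 8.5 = 0.835.
For two independent groups with equal n: n = 2·((z_{α/2} + z_β) / d)².
z_{α/2} + z_β = 2.241 + 1.282 = 3.523.
n = 2 × (3.523 / 0.835)² = 2 × 4.219² = 2 × 17.80 = 35.6.
Round up to the next whole participant.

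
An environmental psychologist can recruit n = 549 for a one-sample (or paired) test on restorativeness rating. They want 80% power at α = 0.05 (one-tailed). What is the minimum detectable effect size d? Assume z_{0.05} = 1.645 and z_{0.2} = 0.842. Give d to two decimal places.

For a single sample (or paired design) of n = 549: d_min = (z_{α} + z_β)/√n.
z-sum = 1.645 + 0.842 = 2.487.
d_min = 2.487 / √549 = 2.487 / 23.431 = 0.106.

d_min ≈ 0.11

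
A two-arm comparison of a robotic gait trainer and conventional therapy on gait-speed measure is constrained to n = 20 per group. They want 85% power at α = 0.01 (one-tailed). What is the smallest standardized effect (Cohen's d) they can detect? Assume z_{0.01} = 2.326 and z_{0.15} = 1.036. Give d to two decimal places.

d_min ≈ 1.06

For two independent groups of n = 20 each: d_min = (z_{α} + z_β)·√(2/n).
z-sum = 2.326 + 1.036 = 3.362.
d_min = 3.362 × √(2/20) = 3.362 × 0.3162 = 1.063.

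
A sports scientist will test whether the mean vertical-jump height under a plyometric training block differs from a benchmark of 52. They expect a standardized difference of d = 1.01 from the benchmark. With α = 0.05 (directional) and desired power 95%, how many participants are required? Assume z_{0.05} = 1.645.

n = 11

For a one-sample test: n = ((z_{α} + z_β) / d)².
z_{α} + z_β = 1.645 + 1.645 = 3.290.
n = (3.290 / 1.01)² = 3.257² = 10.61.
Round up.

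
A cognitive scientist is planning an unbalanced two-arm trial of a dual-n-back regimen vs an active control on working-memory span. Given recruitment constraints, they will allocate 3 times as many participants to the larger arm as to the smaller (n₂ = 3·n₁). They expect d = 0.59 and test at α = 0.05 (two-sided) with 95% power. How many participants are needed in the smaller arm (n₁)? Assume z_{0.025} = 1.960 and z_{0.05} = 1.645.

With allocation ratio k = n₂/n₁ = 3, Var(x̄₁−x̄₂) = σ²(1/n₁ + 1/(k·n₁)) = σ²·(k+1)/(k·n₁).
So n₁ = (1 + 1/k)·((z_{α/2} + z_β)/d)² = 1.333 × (3.605/0.59)².
n₁ = 1.333 × 37.33 = 49.8.
Round up: n₁ = 50, giving n₂ = 3 × 50 = 150.

n₁ = 50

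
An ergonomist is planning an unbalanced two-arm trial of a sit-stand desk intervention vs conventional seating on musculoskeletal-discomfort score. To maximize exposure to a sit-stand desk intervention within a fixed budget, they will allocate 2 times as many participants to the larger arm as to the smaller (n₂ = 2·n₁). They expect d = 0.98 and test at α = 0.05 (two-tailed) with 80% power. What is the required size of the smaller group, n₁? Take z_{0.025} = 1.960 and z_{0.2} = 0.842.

With allocation ratio k = n₂/n₁ = 2, Var(x̄₁−x̄₂) = σ²(1/n₁ + 1/(k·n₁)) = σ²·(k+1)/(k·n₁).
So n₁ = (1 + 1/k)·((z_{α/2} + z_β)/d)² = 1.500 × (2.802/0.98)².
n₁ = 1.500 × 8.17 = 12.3.
Round up: n₁ = 13, giving n₂ = 2 × 13 = 26.

n₁ = 13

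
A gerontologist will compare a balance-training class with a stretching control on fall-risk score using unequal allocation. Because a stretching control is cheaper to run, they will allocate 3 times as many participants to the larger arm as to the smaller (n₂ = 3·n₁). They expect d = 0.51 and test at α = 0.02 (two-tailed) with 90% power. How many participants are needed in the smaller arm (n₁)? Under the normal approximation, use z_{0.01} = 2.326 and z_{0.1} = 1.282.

With allocation ratio k = n₂/n₁ = 3, Var(x̄₁−x̄₂) = σ²(1/n₁ + 1/(k·n₁)) = σ²·(k+1)/(k·n₁).
So n₁ = (1 + 1/k)·((z_{α/2} + z_β)/d)² = 1.333 × (3.608/0.51)².
n₁ = 1.333 × 50.05 = 66.7.
Round up: n₁ = 67, giving n₂ = 3 × 67 = 201.

n₁ = 67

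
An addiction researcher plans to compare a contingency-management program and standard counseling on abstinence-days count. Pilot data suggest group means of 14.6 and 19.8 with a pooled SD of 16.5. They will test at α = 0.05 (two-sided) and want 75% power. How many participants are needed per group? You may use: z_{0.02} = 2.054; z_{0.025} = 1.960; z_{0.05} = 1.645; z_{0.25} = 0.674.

Cohen's d = |M₁ − M₂| / SD_pooled = |14.6 − 19.8| / 16.5 = 5.2 / 16.5 = 0.315.
For two independent groups with equal n: n = 2·((z_{α/2} + z_β) / d)².
z_{α/2} + z_β = 1.960 + 0.674 = 2.634.
n = 2 × (2.634 / 0.315)² = 2 × 8.362² = 2 × 69.92 = 139.8.
Round up to the next whole participant.

n = 140 per group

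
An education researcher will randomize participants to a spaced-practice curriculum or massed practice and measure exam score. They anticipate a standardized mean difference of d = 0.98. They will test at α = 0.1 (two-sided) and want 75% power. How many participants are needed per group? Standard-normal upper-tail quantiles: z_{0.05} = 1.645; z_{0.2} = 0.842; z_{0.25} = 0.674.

n = 12 per group

For two independent groups with equal n: n = 2·((z_{α/2} + z_β) / d)².
z_{α/2} + z_β = 1.645 + 0.674 = 2.319.
n = 2 × (2.319 / 0.98)² = 2 × 2.366² = 2 × 5.60 = 11.2.
Round up to the next whole participant.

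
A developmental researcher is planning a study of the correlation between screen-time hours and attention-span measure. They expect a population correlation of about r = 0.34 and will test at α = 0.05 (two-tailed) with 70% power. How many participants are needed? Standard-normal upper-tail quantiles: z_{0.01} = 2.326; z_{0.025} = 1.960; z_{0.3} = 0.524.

n = 53

Fisher's z: C = ½·ln((1+r)/(1−r)) = ½·ln(2.0303) = 0.3541.
n = ((z_{α/2} + z_β)/C)² + 3.
(1.960 + 0.524) / 0.3541 = 2.484 / 0.3541 = 7.015.
n = 7.015² + 3 = 49.21 + 3 = 52.2.
Round up.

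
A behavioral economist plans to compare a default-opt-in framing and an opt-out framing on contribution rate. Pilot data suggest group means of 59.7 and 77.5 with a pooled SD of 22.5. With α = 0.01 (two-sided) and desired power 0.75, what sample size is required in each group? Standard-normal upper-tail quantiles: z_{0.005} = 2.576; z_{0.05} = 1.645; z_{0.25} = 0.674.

n = 34 per group

Cohen's d = |M₁ − M₂| / SD_pooled = |59.7 − 77.5| / 22.5 = 17.8 / 22.5 = 0.791.
For two independent groups with equal n: n = 2·((z_{α/2} + z_β) / d)².
z_{α/2} + z_β = 2.576 + 0.674 = 3.250.
n = 2 × (3.250 / 0.791)² = 2 × 4.109² = 2 × 16.88 = 33.8.
Round up to the next whole participant.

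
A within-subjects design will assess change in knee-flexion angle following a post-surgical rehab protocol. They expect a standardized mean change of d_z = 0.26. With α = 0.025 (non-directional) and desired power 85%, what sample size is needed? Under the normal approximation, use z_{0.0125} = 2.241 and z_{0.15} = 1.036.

n = 159 pairs

For a paired (one-sample on differences) test: n = ((z_{α/2} + z_β) / d)².
z_{α/2} + z_β = 2.241 + 1.036 = 3.277.
n = (3.277 / 0.26)² = 12.604² = 158.86.
Round up.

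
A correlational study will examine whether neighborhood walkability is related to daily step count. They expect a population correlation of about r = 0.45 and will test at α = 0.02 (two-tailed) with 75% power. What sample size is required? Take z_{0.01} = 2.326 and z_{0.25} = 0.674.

Fisher's z: C = ½·ln((1+r)/(1−r)) = ½·ln(2.6364) = 0.4847.
n = ((z_{α/2} + z_β)/C)² + 3.
(2.326 + 0.674) / 0.4847 = 3.000 / 0.4847 = 6.189.
n = 6.189² + 3 = 38.31 + 3 = 41.3.
Round up.

n = 42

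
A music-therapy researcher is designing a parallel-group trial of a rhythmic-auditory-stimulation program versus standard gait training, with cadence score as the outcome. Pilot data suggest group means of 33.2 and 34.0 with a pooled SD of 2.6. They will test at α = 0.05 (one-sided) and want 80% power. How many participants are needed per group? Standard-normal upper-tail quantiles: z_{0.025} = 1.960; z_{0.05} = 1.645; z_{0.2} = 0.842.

Cohen's d = |M₁ − M₂| / SD_pooled = |33.2 − 34.0| / 2.6 = 0.8 / 2.6 = 0.308.
For two independent groups with equal n: n = 2·((z_{α} + z_β) / d)².
z_{α} + z_β = 1.645 + 0.842 = 2.487.
n = 2 × (2.487 / 0.308)² = 2 × 8.075² = 2 × 65.20 = 130.4.
Round up to the next whole participant.

n = 131 per group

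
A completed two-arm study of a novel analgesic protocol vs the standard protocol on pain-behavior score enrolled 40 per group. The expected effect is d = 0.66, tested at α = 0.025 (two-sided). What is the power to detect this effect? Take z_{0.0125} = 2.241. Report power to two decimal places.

power ≈ 0.76

For two equal groups, power = Φ(d·√(n/2) − z_{α/2}).
d·√(n/2) = 0.66 × √(40/2) = 0.66 × 4.472 = 2.952.
z_β = 2.952 − 2.241 = 0.711.
Power = Φ(0.711) = 0.761.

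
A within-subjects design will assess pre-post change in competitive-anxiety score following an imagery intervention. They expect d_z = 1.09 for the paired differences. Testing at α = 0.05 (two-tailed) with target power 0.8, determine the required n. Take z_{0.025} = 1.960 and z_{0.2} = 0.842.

n = 7 pairs

For a paired (one-sample on differences) test: n = ((z_{α/2} + z_β) / d)².
z_{α/2} + z_β = 1.960 + 0.842 = 2.802.
n = (2.802 / 1.09)² = 2.571² = 6.61.
Round up.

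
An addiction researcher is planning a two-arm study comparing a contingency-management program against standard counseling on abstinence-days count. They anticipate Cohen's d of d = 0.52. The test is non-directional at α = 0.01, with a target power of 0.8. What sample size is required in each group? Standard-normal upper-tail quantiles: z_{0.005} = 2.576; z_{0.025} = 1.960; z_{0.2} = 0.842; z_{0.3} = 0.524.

For two independent groups with equal n: n = 2·((z_{α/2} + z_β) / d)².
z_{α/2} + z_β = 2.576 + 0.842 = 3.418.
n = 2 × (3.418 / 0.52)² = 2 × 6.573² = 2 × 43.21 = 86.4.
Round up to the next whole participant.

n = 87 per group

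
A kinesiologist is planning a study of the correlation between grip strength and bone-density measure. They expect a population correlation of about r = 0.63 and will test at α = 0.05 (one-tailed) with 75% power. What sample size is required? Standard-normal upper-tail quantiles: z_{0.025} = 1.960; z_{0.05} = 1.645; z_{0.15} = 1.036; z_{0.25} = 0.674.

n = 13

Fisher's z: C = ½·ln((1+r)/(1−r)) = ½·ln(4.4054) = 0.7414.
n = ((z_{α} + z_β)/C)² + 3.
(1.645 + 0.674) / 0.7414 = 2.319 / 0.7414 = 3.128.
n = 3.128² + 3 = 9.78 + 3 = 12.8.
Round up.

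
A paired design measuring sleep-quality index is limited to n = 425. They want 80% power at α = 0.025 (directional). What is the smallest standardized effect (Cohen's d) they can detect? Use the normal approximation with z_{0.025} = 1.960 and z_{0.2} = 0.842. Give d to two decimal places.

For a single sample (or paired design) of n = 425: d_min = (z_{α} + z_β)/√n.
z-sum = 1.960 + 0.842 = 2.802.
d_min = 2.802 / √425 = 2.802 / 20.616 = 0.136.

d_min ≈ 0.14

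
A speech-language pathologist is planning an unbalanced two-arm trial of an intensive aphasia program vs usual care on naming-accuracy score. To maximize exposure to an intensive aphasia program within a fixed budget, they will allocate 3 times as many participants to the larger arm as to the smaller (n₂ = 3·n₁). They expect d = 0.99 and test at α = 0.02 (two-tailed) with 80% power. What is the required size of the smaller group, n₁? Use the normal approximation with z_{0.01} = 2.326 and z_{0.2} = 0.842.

With allocation ratio k = n₂/n₁ = 3, Var(x̄₁−x̄₂) = σ²(1/n₁ + 1/(k·n₁)) = σ²·(k+1)/(k·n₁).
So n₁ = (1 + 1/k)·((z_{α/2} + z_β)/d)² = 1.333 × (3.168/0.99)².
n₁ = 1.333 × 10.24 = 13.7.
Round up: n₁ = 14, giving n₂ = 3 × 14 = 42.

n₁ = 14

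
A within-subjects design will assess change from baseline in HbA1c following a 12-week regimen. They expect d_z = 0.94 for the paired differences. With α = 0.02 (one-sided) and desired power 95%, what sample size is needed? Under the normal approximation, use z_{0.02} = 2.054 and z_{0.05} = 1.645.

For a paired (one-sample on differences) test: n = ((z_{α} + z_β) / d)².
z_{α} + z_β = 2.054 + 1.645 = 3.699.
n = (3.699 / 0.94)² = 3.935² = 15.49.
Round up.

n = 16 pairs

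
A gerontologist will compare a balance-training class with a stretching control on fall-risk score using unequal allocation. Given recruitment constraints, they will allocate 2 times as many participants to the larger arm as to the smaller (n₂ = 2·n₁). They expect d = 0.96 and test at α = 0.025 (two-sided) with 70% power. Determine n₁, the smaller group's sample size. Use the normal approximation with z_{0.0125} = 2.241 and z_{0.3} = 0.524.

n₁ = 13

With allocation ratio k = n₂/n₁ = 2, Var(x̄₁−x̄₂) = σ²(1/n₁ + 1/(k·n₁)) = σ²·(k+1)/(k·n₁).
So n₁ = (1 + 1/k)·((z_{α/2} + z_β)/d)² = 1.500 × (2.765/0.96)².
n₁ = 1.500 × 8.30 = 12.4.
Round up: n₁ = 13, giving n₂ = 2 × 13 = 26.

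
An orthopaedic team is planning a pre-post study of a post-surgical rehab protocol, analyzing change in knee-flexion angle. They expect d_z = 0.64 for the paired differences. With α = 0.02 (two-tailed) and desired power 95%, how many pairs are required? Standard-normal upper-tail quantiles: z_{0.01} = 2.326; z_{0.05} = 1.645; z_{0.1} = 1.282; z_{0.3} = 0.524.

For a paired (one-sample on differences) test: n = ((z_{α/2} + z_β) / d)².
z_{α/2} + z_β = 2.326 + 1.645 = 3.971.
n = (3.971 / 0.64)² = 6.205² = 38.50.
Round up.

n = 39 pairs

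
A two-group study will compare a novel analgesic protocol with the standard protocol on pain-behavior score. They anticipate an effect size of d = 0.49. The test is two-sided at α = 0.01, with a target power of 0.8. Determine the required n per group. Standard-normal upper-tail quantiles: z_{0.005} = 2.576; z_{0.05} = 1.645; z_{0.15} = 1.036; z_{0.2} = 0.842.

n = 98 per group

For two independent groups with equal n: n = 2·((z_{α/2} + z_β) / d)².
z_{α/2} + z_β = 2.576 + 0.842 = 3.418.
n = 2 × (3.418 / 0.49)² = 2 × 6.976² = 2 × 48.66 = 97.3.
Round up to the next whole participant.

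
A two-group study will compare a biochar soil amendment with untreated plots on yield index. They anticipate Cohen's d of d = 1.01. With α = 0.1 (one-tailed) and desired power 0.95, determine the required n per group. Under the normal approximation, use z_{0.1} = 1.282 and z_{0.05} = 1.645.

n = 17 per group

For two independent groups with equal n: n = 2·((z_{α} + z_β) / d)².
z_{α} + z_β = 1.282 + 1.645 = 2.927.
n = 2 × (2.927 / 1.01)² = 2 × 2.898² = 2 × 8.40 = 16.8.
Round up to the next whole participant.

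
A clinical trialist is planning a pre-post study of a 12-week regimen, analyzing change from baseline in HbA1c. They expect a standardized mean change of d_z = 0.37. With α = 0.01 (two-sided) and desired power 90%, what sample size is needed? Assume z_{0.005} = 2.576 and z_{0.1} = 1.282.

n = 109 pairs

For a paired (one-sample on differences) test: n = ((z_{α/2} + z_β) / d)².
z_{α/2} + z_β = 2.576 + 1.282 = 3.858.
n = (3.858 / 0.37)² = 10.427² = 108.72.
Round up.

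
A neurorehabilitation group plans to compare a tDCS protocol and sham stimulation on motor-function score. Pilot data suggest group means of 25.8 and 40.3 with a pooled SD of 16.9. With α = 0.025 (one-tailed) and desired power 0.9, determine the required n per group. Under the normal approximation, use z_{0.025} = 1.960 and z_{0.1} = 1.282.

Cohen's d = |M₁ − M₂| / SD_pooled = |25.8 − 40.3| / 16.9 = 14.5 / 16.9 = 0.858.
For two independent groups with equal n: n = 2·((z_{α} + z_β) / d)².
z_{α} + z_β = 1.960 + 1.282 = 3.242.
n = 2 × (3.242 / 0.858)² = 2 × 3.779² = 2 × 14.28 = 28.6.
Round up to the next whole participant.

n = 29 per group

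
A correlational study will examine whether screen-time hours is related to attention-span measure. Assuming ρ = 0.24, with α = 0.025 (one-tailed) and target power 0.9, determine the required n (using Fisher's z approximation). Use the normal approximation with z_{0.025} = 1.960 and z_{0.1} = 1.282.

n = 179

Fisher's z: C = ½·ln((1+r)/(1−r)) = ½·ln(1.6316) = 0.2448.
n = ((z_{α} + z_β)/C)² + 3.
(1.960 + 1.282) / 0.2448 = 3.242 / 0.2448 = 13.243.
n = 13.243² + 3 = 175.39 + 3 = 178.4.
Round up.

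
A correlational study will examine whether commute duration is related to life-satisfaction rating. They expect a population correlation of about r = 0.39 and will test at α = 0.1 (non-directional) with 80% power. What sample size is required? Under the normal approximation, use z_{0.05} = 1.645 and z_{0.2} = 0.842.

Fisher's z: C = ½·ln((1+r)/(1−r)) = ½·ln(2.2787) = 0.4118.
n = ((z_{α/2} + z_β)/C)² + 3.
(1.645 + 0.842) / 0.4118 = 2.487 / 0.4118 = 6.039.
n = 6.039² + 3 = 36.47 + 3 = 39.5.
Round up.

n = 40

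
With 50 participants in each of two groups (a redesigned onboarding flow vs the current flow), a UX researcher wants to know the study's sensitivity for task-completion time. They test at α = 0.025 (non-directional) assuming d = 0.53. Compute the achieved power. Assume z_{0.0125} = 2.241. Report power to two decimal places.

For two equal groups, power = Φ(d·√(n/2) − z_{α/2}).
d·√(n/2) = 0.53 × √(50/2) = 0.53 × 5.000 = 2.650.
z_β = 2.650 − 2.241 = 0.409.
Power = Φ(0.409) = 0.659.

power ≈ 0.66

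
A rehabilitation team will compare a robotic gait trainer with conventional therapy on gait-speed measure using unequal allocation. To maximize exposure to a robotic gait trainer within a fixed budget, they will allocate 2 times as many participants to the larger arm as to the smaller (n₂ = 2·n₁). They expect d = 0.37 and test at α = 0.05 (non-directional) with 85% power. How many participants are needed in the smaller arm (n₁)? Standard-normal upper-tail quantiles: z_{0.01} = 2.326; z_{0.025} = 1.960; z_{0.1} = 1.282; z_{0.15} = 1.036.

n₁ = 99

With allocation ratio k = n₂/n₁ = 2, Var(x̄₁−x̄₂) = σ²(1/n₁ + 1/(k·n₁)) = σ²·(k+1)/(k·n₁).
So n₁ = (1 + 1/k)·((z_{α/2} + z_β)/d)² = 1.500 × (2.996/0.37)².
n₁ = 1.500 × 65.57 = 98.3.
Round up: n₁ = 99, giving n₂ = 2 × 99 = 198.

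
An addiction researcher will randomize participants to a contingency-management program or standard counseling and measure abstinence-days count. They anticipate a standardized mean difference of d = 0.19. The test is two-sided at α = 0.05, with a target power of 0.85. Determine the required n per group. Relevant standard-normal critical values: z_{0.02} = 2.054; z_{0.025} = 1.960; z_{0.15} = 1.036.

For two independent groups with equal n: n = 2·((z_{α/2} + z_β) / d)².
z_{α/2} + z_β = 1.960 + 1.036 = 2.996.
n = 2 × (2.996 / 0.19)² = 2 × 15.768² = 2 × 248.64 = 497.3.
Round up to the next whole participant.

n = 498 per group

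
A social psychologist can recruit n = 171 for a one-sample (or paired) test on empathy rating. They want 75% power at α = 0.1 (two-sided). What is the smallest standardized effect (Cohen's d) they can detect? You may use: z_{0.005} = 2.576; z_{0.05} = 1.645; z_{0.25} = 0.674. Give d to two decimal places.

For a single sample (or paired design) of n = 171: d_min = (z_{α/2} + z_β)/√n.
z-sum = 1.645 + 0.674 = 2.319.
d_min = 2.319 / √171 = 2.319 / 13.077 = 0.177.

d_min ≈ 0.18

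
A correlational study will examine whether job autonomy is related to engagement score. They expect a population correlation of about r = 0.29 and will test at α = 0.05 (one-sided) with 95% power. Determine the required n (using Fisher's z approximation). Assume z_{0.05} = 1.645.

n = 125

Fisher's z: C = ½·ln((1+r)/(1−r)) = ½·ln(1.8169) = 0.2986.
n = ((z_{α} + z_β)/C)² + 3.
(1.645 + 1.645) / 0.2986 = 3.290 / 0.2986 = 11.018.
n = 11.018² + 3 = 121.40 + 3 = 124.4.
Round up.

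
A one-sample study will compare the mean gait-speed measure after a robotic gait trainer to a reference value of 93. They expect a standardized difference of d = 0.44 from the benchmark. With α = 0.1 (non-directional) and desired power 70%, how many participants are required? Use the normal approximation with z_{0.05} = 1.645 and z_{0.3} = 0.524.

n = 25

For a one-sample test: n = ((z_{α/2} + z_β) / d)².
z_{α/2} + z_β = 1.645 + 0.524 = 2.169.
n = (2.169 / 0.44)² = 4.930² = 24.30.
Round up.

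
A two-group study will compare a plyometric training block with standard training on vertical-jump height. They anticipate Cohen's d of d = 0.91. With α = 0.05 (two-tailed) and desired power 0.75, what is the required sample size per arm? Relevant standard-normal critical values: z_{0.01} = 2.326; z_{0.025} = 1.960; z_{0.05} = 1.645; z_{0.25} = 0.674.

For two independent groups with equal n: n = 2·((z_{α/2} + z_β) / d)².
z_{α/2} + z_β = 1.960 + 0.674 = 2.634.
n = 2 × (2.634 / 0.91)² = 2 × 2.895² = 2 × 8.38 = 16.8.
Round up to the next whole participant.

n = 17 per group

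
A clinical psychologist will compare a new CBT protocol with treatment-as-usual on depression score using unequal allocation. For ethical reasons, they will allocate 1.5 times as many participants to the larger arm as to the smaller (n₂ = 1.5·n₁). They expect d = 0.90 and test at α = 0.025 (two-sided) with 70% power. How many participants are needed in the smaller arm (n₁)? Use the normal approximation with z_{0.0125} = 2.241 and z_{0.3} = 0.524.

n₁ = 16

With allocation ratio k = n₂/n₁ = 1.5, Var(x̄₁−x̄₂) = σ²(1/n₁ + 1/(k·n₁)) = σ²·(k+1)/(k·n₁).
So n₁ = (1 + 1/k)·((z_{α/2} + z_β)/d)² = 1.667 × (2.765/0.90)².
n₁ = 1.667 × 9.44 = 15.7.
Round up: n₁ = 16, giving n₂ = 1.5 × 16 = 24.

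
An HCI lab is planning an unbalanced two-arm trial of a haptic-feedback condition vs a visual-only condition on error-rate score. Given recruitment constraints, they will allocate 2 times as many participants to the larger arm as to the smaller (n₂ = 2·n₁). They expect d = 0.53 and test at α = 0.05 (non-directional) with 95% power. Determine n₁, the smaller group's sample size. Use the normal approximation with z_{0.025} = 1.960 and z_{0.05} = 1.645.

With allocation ratio k = n₂/n₁ = 2, Var(x̄₁−x̄₂) = σ²(1/n₁ + 1/(k·n₁)) = σ²·(k+1)/(k·n₁).
So n₁ = (1 + 1/k)·((z_{α/2} + z_β)/d)² = 1.500 × (3.605/0.53)².
n₁ = 1.500 × 46.27 = 69.4.
Round up: n₁ = 70, giving n₂ = 2 × 70 = 140.

n₁ = 70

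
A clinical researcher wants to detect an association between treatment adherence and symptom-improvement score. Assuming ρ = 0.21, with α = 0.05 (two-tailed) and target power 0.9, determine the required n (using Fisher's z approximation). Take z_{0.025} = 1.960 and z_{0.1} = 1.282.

n = 235

Fisher's z: C = ½·ln((1+r)/(1−r)) = ½·ln(1.5316) = 0.2132.
n = ((z_{α/2} + z_β)/C)² + 3.
(1.960 + 1.282) / 0.2132 = 3.242 / 0.2132 = 15.206.
n = 15.206² + 3 = 231.23 + 3 = 234.2.
Round up.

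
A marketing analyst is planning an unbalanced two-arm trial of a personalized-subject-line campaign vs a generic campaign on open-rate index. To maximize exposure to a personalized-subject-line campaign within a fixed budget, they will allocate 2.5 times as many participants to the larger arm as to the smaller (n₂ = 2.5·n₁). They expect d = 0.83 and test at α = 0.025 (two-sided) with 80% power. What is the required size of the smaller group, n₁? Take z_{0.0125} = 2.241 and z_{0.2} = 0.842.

With allocation ratio k = n₂/n₁ = 2.5, Var(x̄₁−x̄₂) = σ²(1/n₁ + 1/(k·n₁)) = σ²·(k+1)/(k·n₁).
So n₁ = (1 + 1/k)·((z_{α/2} + z_β)/d)² = 1.400 × (3.083/0.83)².
n₁ = 1.400 × 13.80 = 19.3.
Round up: n₁ = 20, giving n₂ = 2.5 × 20 = 50.

n₁ = 20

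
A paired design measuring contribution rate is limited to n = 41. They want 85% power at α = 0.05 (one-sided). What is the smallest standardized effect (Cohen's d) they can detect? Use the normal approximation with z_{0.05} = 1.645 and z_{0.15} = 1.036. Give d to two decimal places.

For a single sample (or paired design) of n = 41: d_min = (z_{α} + z_β)/√n.
z-sum = 1.645 + 1.036 = 2.681.
d_min = 2.681 / √41 = 2.681 / 6.403 = 0.419.

d_min ≈ 0.42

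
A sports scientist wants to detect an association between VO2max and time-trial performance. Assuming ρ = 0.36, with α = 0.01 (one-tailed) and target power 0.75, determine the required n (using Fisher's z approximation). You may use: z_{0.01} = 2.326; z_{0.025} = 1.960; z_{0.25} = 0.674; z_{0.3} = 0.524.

n = 67

Fisher's z: C = ½·ln((1+r)/(1−r)) = ½·ln(2.1250) = 0.3769.
n = ((z_{α} + z_β)/C)² + 3.
(2.326 + 0.674) / 0.3769 = 3.000 / 0.3769 = 7.960.
n = 7.960² + 3 = 63.36 + 3 = 66.4.
Round up.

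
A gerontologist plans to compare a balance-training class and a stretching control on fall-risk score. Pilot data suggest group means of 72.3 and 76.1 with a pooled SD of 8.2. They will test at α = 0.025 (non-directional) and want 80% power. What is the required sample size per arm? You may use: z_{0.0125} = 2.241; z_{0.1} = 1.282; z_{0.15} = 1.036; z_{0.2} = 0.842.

Cohen's d = |M₁ − M₂| / SD_pooled = |72.3 − 76.1| / 8.2 = 3.8 / 8.2 = 0.463.
For two independent groups with equal n: n = 2·((z_{α/2} + z_β) / d)².
z_{α/2} + z_β = 2.241 + 0.842 = 3.083.
n = 2 × (3.083 / 0.463)² = 2 × 6.659² = 2 × 44.34 = 88.7.
Round up to the next whole participant.

n = 89 per group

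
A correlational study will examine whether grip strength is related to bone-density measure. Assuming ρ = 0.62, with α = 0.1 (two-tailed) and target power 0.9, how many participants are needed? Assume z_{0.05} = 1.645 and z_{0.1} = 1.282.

Fisher's z: C = ½·ln((1+r)/(1−r)) = ½·ln(4.2632) = 0.7250.
n = ((z_{α/2} + z_β)/C)² + 3.
(1.645 + 1.282) / 0.7250 = 2.927 / 0.7250 = 4.037.
n = 4.037² + 3 = 16.30 + 3 = 19.3.
Round up.

n = 20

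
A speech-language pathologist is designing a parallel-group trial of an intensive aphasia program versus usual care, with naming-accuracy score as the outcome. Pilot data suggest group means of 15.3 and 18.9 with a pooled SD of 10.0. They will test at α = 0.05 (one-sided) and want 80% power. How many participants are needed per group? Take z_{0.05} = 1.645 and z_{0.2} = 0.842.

Cohen's d = |M₁ − M₂| / SD_pooled = |15.3 − 18.9| / 10.0 = 3.6 / 10.0 = 0.360.
For two independent groups with equal n: n = 2·((z_{α} + z_β) / d)².
z_{α} + z_β = 1.645 + 0.842 = 2.487.
n = 2 × (2.487 / 0.360)² = 2 × 6.908² = 2 × 47.73 = 95.5.
Round up to the next whole participant.

n = 96 per group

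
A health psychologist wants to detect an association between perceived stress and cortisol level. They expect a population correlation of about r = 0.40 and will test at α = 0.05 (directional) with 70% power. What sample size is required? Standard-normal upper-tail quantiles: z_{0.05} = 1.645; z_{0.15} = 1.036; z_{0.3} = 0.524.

n = 30

Fisher's z: C = ½·ln((1+r)/(1−r)) = ½·ln(2.3333) = 0.4236.
n = ((z_{α} + z_β)/C)² + 3.
(1.645 + 0.524) / 0.4236 = 2.169 / 0.4236 = 5.120.
n = 5.120² + 3 = 26.22 + 3 = 29.2.
Round up.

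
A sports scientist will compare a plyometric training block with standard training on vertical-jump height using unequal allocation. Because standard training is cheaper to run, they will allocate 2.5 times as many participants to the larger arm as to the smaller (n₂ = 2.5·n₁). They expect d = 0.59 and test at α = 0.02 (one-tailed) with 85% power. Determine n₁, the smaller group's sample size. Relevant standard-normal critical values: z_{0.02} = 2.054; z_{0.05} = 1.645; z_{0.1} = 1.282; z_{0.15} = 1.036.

n₁ = 39

With allocation ratio k = n₂/n₁ = 2.5, Var(x̄₁−x̄₂) = σ²(1/n₁ + 1/(k·n₁)) = σ²·(k+1)/(k·n₁).
So n₁ = (1 + 1/k)·((z_{α} + z_β)/d)² = 1.400 × (3.090/0.59)².
n₁ = 1.400 × 27.43 = 38.4.
Round up: n₁ = 39, giving n₂ = ⌈2.5 × 39⌉ = ⌈97.5⌉ = 98.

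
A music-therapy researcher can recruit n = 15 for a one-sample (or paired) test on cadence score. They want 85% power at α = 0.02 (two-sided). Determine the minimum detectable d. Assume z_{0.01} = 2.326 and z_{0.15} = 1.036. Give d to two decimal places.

For a single sample (or paired design) of n = 15: d_min = (z_{α/2} + z_β)/√n.
z-sum = 2.326 + 1.036 = 3.362.
d_min = 3.362 / √15 = 3.362 / 3.873 = 0.868.

d_min ≈ 0.87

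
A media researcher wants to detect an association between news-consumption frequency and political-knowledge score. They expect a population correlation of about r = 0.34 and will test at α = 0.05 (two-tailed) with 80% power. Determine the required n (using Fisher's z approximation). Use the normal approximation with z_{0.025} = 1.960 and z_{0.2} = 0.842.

n = 66

Fisher's z: C = ½·ln((1+r)/(1−r)) = ½·ln(2.0303) = 0.3541.
n = ((z_{α/2} + z_β)/C)² + 3.
(1.960 + 0.842) / 0.3541 = 2.802 / 0.3541 = 7.913.
n = 7.913² + 3 = 62.62 + 3 = 65.6.
Round up.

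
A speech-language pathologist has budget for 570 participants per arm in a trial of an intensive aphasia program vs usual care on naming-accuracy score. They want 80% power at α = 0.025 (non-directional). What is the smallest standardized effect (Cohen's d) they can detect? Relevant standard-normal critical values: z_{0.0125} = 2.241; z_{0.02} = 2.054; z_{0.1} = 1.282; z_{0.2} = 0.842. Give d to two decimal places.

d_min ≈ 0.18

For two independent groups of n = 570 each: d_min = (z_{α/2} + z_β)·√(2/n).
z-sum = 2.241 + 0.842 = 3.083.
d_min = 3.083 × √(2/570) = 3.083 × 0.0592 = 0.183.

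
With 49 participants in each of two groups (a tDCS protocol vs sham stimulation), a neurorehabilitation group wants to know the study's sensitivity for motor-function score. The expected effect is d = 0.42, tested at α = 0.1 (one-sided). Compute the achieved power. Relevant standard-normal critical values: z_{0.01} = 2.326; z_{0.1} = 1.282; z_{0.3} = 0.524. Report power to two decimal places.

For two equal groups, power = Φ(d·√(n/2) − z_{α}).
d·√(n/2) = 0.42 × √(49/2) = 0.42 × 4.950 = 2.079.
z_β = 2.079 − 1.282 = 0.797.
Power = Φ(0.797) = 0.787.

power ≈ 0.79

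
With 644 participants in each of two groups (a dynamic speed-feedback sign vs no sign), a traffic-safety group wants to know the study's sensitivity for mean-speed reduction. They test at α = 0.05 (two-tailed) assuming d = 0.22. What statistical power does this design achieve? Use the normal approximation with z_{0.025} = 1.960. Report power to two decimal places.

For two equal groups, power = Φ(d·√(n/2) − z_{α/2}).
d·√(n/2) = 0.22 × √(644/2) = 0.22 × 17.944 = 3.948.
z_β = 3.948 − 1.960 = 1.988.
Power = Φ(1.988) = 0.977.

power ≈ 0.98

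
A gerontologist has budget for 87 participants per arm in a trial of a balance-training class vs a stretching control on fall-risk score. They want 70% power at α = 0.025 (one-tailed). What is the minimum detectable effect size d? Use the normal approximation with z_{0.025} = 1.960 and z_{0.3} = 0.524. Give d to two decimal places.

For two independent groups of n = 87 each: d_min = (z_{α} + z_β)·√(2/n).
z-sum = 1.960 + 0.524 = 2.484.
d_min = 2.484 × √(2/87) = 2.484 × 0.1516 = 0.377.

d_min ≈ 0.38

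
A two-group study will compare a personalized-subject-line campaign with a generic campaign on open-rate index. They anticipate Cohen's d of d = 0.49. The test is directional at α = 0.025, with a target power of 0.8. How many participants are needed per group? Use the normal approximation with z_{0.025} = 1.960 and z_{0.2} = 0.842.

n = 66 per group

For two independent groups with equal n: n = 2·((z_{α} + z_β) / d)².
z_{α} + z_β = 1.960 + 0.842 = 2.802.
n = 2 × (2.802 / 0.49)² = 2 × 5.718² = 2 × 32.70 = 65.4.
Round up to the next whole participant.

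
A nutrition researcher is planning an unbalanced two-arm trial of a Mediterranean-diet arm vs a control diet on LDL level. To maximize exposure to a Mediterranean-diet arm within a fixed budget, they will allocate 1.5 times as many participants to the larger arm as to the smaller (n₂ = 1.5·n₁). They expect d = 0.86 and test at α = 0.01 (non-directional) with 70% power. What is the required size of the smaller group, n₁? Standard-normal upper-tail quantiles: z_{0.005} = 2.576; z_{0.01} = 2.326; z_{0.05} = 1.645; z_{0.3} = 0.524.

n₁ = 22

With allocation ratio k = n₂/n₁ = 1.5, Var(x̄₁−x̄₂) = σ²(1/n₁ + 1/(k·n₁)) = σ²·(k+1)/(k·n₁).
So n₁ = (1 + 1/k)·((z_{α/2} + z_β)/d)² = 1.667 × (3.100/0.86)².
n₁ = 1.667 × 12.99 = 21.7.
Round up: n₁ = 22, giving n₂ = 1.5 × 22 = 33.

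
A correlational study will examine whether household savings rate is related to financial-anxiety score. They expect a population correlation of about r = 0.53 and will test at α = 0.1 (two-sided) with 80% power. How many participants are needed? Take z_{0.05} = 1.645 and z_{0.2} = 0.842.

Fisher's z: C = ½·ln((1+r)/(1−r)) = ½·ln(3.2553) = 0.5901.
n = ((z_{α/2} + z_β)/C)² + 3.
(1.645 + 0.842) / 0.5901 = 2.487 / 0.5901 = 4.215.
n = 4.215² + 3 = 17.76 + 3 = 20.8.
Round up.

n = 21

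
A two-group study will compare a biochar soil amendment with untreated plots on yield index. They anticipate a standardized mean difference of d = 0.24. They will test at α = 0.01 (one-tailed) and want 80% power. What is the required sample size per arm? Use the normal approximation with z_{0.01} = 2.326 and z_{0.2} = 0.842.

For two independent groups with equal n: n = 2·((z_{α} + z_β) / d)².
z_{α} + z_β = 2.326 + 0.842 = 3.168.
n = 2 × (3.168 / 0.24)² = 2 × 13.200² = 2 × 174.24 = 348.5.
Round up to the next whole participant.

n = 349 per group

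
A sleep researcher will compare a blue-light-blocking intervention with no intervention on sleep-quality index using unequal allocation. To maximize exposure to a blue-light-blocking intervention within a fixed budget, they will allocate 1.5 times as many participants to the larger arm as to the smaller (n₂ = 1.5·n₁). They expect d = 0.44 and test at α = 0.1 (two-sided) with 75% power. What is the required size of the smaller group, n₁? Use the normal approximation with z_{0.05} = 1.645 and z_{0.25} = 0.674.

n₁ = 47

With allocation ratio k = n₂/n₁ = 1.5, Var(x̄₁−x̄₂) = σ²(1/n₁ + 1/(k·n₁)) = σ²·(k+1)/(k·n₁).
So n₁ = (1 + 1/k)·((z_{α/2} + z_β)/d)² = 1.667 × (2.319/0.44)².
n₁ = 1.667 × 27.78 = 46.3.
Round up: n₁ = 47, giving n₂ = ⌈1.5 × 47⌉ = ⌈70.5⌉ = 71.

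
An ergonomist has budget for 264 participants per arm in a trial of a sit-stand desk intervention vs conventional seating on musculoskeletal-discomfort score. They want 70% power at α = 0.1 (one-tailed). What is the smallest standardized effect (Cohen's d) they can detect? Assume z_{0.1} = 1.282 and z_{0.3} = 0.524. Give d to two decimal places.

d_min ≈ 0.16

For two independent groups of n = 264 each: d_min = (z_{α} + z_β)·√(2/n).
z-sum = 1.282 + 0.524 = 1.806.
d_min = 1.806 × √(2/264) = 1.806 × 0.0870 = 0.157.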